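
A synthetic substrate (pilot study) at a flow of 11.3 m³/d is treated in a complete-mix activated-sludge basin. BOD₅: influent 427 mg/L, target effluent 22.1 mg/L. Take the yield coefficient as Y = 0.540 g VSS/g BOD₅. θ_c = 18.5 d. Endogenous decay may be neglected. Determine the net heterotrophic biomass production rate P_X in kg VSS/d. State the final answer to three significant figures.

With endogenous decay neglected, the observed yield equals the true yield: Y_obs = Y = 0.540 g VSS/g BOD₅.
Q·(S₀ − S) = 11.3 × (427 − 22.1) × 10⁻³ = 4.575 kg/d removed.
P_X = Y_obs · Q(S₀ − S) = 0.5400 × 4.575 = 2.471 kg VSS/d.

P_X ≈ 2.47 kg VSS/d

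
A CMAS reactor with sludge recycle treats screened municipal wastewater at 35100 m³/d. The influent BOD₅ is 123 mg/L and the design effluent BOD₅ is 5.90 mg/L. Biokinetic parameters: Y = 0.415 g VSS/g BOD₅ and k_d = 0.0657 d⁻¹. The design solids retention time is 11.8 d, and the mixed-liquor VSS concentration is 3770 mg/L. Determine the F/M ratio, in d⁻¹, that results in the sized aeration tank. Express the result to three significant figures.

Steady-state biomass mass balance: V·X·(1 + k_d·θ_c) = Y·Q·(S₀ − S)·θ_c, so V = 0.415 × 35100 × (123 − 5.90) × 11.8 / [3770 × (1 + 0.0657 × 11.8)] = 2.01×10^7 / 6693 = 3007 m³.
F/M = Q·S₀ / (V·X) = 35100 × 123 / (3007 × 3770) = 0.3808 g BOD₅·(g VSS·d)⁻¹.

F/M ≈ 0.381 d⁻¹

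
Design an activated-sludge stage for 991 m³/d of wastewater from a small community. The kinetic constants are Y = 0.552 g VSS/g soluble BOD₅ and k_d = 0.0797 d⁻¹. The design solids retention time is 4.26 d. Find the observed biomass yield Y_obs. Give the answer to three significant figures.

Observed yield with endogenous decay: Y_obs = Y / (1 + k_d·θ_c) = 0.552 / (1 + 0.0797 × 4.26) = 0.552 / 1.340 = 0.4121 g VSS/g soluble BOD₅.

Y_obs ≈ 0.412 g VSS/g soluble BOD₅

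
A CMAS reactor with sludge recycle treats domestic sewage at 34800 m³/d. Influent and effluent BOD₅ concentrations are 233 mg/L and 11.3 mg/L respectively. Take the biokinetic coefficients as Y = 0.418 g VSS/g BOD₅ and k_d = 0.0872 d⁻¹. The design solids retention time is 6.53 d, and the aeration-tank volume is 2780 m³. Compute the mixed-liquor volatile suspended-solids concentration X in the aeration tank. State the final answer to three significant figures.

X ≈ 4830 mg/L

X = Y·Q·ΔS·θ_c / [V·(1 + k_d θ_c)] = 0.418 × 34800 × (233 − 11.3) × 6.53 / [2780 × (1 + 0.0872 × 6.53)] = 4827 mg/L.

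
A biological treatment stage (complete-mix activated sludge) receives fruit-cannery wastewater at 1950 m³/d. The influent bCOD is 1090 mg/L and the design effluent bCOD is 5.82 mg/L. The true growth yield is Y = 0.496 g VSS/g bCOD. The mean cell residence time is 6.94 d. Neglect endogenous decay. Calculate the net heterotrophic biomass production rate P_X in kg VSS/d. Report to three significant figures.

P_X ≈ 1050 kg VSS/d

With endogenous decay neglected, the observed yield equals the true yield: Y_obs = Y = 0.496 g VSS/g bCOD.
Mass of bCOD removed per day: Q(S₀ − S) = 1950 × 1084 g/m³ = 2114 kg/d.
Net biomass production P_X = Y_obs × Q·(S₀ − S) = 0.4960 × 2114 = 1049 kg VSS/d.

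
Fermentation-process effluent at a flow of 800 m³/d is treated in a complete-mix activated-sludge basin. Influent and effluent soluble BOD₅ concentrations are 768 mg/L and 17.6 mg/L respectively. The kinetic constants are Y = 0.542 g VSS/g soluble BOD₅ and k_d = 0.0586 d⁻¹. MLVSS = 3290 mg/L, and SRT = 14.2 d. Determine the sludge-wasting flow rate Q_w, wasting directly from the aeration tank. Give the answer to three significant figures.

Q_w ≈ 54.0 m³/d

Steady-state biomass mass balance: V·X·(1 + k_d·θ_c) = Y·Q·(S₀ − S)·θ_c, so V = 0.542 × 800 × (768 − 17.6) × 14.2 / [3290 × (1 + 0.0586 × 14.2)] = 4.62×10^6 / 6028 = 766.5 m³.
With mixed-liquor wasting, θ_c = V/Q_w, so Q_w = V/θ_c = 766.5/14.2 = 53.98 m³/d.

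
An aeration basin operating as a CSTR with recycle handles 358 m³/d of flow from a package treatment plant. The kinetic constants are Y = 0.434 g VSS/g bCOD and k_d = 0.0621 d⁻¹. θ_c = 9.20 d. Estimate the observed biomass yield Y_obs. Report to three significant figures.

Correct the yield for decay: Y_obs = Y/(1 + k_d θ_c) = 0.434 / (1 + 0.0621 × 9.20) = 0.434 / 1.571 = 0.2762.

Y_obs ≈ 0.276 g VSS/g bCOD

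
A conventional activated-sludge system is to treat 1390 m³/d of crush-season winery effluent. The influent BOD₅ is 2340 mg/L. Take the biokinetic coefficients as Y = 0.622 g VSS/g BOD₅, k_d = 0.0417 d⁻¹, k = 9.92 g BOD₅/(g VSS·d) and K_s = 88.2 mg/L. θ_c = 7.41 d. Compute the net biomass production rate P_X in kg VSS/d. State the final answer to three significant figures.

P_X ≈ 1540 kg VSS/d

Effluent substrate depends only on kinetics and SRT: S = K_s(1 + k_d θ_c) / [θ_c(Yk − k_d) − 1] = 88.2 × (1 + 0.0417 × 7.41) / [7.41 × (0.622 × 9.92 − 0.0417) − 1] = 115.5 / 44.41 = 2.600 mg/L.
Y_obs = Y / (1 + k_d θ_c) = 0.622 / (1 + 0.0417 × 7.41) = 0.622 / 1.309 = 0.4752.
ΔS = 2340 − 2.60 = 2337 mg/L, so the substrate removal rate is 1390 × 2337/1000 = 3249 kg BOD₅/d.
So the net sludge growth is P_X = 0.4752 × 3249 = 1544 kg VSS/d.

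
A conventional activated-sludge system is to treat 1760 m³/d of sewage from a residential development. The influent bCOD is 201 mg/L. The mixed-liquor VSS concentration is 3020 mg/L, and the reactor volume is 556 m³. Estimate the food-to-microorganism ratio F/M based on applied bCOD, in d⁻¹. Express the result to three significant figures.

F/M = Q·S₀ / (V·X) = 1760 × 201 / (556.0 × 3020) = 0.2107 g bCOD·(g VSS·d)⁻¹.

F/M ≈ 0.211 d⁻¹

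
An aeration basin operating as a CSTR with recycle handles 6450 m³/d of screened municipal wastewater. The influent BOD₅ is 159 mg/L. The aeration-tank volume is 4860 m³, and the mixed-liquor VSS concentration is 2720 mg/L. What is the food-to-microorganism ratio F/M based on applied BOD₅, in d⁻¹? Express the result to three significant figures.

F/M ≈ 0.0776 d⁻¹

F/M = Q·S₀ / (V·X) = 6450 × 159 / (4860 × 2720) = 0.07758 g BOD₅·(g VSS·d)⁻¹.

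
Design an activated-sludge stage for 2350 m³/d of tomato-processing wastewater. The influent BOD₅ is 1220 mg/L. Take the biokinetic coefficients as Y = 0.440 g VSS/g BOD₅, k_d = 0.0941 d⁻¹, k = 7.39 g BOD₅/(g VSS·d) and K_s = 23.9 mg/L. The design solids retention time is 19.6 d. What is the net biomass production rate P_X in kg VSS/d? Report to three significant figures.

P_X ≈ 443 kg VSS/d

For a completely mixed reactor with recycle the Lawrence–McCarty relation gives S = K_s·(1 + k_d·θ_c) / [θ_c·(Y·k − k_d) − 1] = 23.9 × (1 + 0.0941 × 19.6) / [19.6 × (0.440 × 7.39 − 0.0941) − 1] = 67.98 / 60.89 = 1.116 mg/L.
Y_obs = Y / (1 + k_d θ_c) = 0.440 / (1 + 0.0941 × 19.6) = 0.440 / 2.844 = 0.1547.
Q·(S₀ − S) = 2350 × (1220 − 1.12) × 10⁻³ = 2864 kg/d removed.
Net biomass production P_X = Y_obs × Q·(S₀ − S) = 0.1547 × 2864 = 443.1 kg VSS/d.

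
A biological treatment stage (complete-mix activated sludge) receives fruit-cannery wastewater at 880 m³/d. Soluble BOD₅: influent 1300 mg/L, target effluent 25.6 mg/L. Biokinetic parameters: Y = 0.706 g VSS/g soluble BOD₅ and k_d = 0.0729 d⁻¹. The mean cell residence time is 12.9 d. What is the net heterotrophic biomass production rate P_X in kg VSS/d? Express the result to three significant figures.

P_X ≈ 408 kg VSS/d

The observed yield is Y_obs = Y/(1 + k_d·θ_c) = 0.706 / (1 + 0.0729 × 12.9) = 0.706 / 1.940 = 0.3638 g VSS per g soluble BOD₅ removed.
Mass of soluble BOD₅ removed per day: Q(S₀ − S) = 880 × 1274 g/m³ = 1121 kg/d.
P_X = Y_obs · Q(S₀ − S) = 0.3638 × 1121 = 408.0 kg VSS/d.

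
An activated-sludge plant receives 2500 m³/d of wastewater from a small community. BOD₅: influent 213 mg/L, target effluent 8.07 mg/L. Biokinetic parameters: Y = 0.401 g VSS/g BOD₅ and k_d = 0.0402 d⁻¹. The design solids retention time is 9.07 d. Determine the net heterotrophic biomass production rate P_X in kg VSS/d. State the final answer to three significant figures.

Y_obs = Y / (1 + k_d θ_c) = 0.401 / (1 + 0.0402 × 9.07) = 0.401 / 1.365 = 0.2939.
Q·(S₀ − S) = 2500 × (213 − 8.07) × 10⁻³ = 512.3 kg/d removed.
Biomass produced: P_X = Y_obs·Q·ΔS = 0.2939 × 512.3 ≈ 150.5 kg VSS/d.

P_X ≈ 151 kg VSS/d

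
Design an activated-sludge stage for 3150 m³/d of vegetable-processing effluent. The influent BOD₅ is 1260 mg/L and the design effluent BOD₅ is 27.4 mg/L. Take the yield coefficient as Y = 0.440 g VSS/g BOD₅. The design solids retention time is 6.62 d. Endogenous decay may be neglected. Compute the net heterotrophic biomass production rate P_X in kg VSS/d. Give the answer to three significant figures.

P_X ≈ 1710 kg VSS/d

With endogenous decay neglected, the observed yield equals the true yield: Y_obs = Y = 0.440 g VSS/g BOD₅.
ΔS = 1260 − 27.4 = 1233 mg/L, so the substrate removal rate is 3150 × 1233/1000 = 3883 kg BOD₅/d.
Net biomass production P_X = Y_obs × Q·(S₀ − S) = 0.4400 × 3883 = 1708 kg VSS/d.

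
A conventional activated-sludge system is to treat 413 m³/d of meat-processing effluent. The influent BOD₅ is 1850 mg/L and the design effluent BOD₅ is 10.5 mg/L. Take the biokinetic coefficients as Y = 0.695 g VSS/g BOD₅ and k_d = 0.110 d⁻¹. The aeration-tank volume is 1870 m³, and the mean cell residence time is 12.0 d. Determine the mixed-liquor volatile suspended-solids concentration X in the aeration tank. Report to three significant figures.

X = Y·Q·ΔS·θ_c / [V·(1 + k_d θ_c)] = 0.695 × 413 × (1850 − 10.5) × 12.0 / [1870 × (1 + 0.110 × 12.0)] = 1460 mg/L.

X ≈ 1460 mg/L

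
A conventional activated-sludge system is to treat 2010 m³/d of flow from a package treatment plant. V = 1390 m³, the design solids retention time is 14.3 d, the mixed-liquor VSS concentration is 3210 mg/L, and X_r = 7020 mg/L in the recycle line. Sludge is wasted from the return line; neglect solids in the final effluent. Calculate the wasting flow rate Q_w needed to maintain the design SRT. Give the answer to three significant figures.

Q_w ≈ 44.4 m³/d

Q_w = (V·X)/(θ_c X_r) = 1390 × 3210 / (14.3 × 7020) = 44.45 m³/d.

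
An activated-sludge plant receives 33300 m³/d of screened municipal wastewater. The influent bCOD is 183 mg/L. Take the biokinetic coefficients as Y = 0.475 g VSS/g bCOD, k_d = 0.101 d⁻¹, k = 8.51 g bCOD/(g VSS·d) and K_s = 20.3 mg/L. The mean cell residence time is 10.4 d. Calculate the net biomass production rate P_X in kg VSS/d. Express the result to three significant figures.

For a completely mixed reactor with recycle the Lawrence–McCarty relation gives S = K_s·(1 + k_d·θ_c) / [θ_c·(Y·k − k_d) − 1] = 20.3 × (1 + 0.101 × 10.4) / [10.4 × (0.475 × 8.51 − 0.101) − 1] = 41.62 / 39.99 = 1.041 mg/L.
Y_obs = Y / (1 + k_d θ_c) = 0.475 / (1 + 0.101 × 10.4) = 0.475 / 2.050 = 0.2317.
Substrate removed = Q·(S₀ − S) = 33300 m³/d × (183 − 1.04) g/m³ = 6.06×10^6 g/d = 6059 kg/d.
P_X = Y_obs · Q(S₀ − S) = 0.2317 × 6059 = 1404 kg VSS/d.

P_X ≈ 1400 kg VSS/d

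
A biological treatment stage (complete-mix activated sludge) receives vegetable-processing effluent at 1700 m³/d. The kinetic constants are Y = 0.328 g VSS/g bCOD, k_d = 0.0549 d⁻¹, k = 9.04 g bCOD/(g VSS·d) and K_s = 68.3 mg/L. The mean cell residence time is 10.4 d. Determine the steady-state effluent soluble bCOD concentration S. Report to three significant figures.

S ≈ 3.67 mg/L

For a completely mixed reactor with recycle the Lawrence–McCarty relation gives S = K_s·(1 + k_d·θ_c) / [θ_c·(Y·k − k_d) − 1] = 68.3 × (1 + 0.0549 × 10.4) / [10.4 × (0.328 × 9.04 − 0.0549) − 1] = 107.3 / 29.27 = 3.666 mg/L.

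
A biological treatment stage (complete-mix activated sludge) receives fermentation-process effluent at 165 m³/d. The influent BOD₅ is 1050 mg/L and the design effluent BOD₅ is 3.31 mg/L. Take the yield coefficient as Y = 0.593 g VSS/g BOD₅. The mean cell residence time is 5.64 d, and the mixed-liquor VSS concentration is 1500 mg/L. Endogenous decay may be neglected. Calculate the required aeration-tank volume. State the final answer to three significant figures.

With k_d = 0 the design equation reduces to V = Y Q (S₀−S) θ_c / X = 0.593 × 165 × (1050 − 3.31) × 5.64 / 1500 = 385.1 m³.

V ≈ 385 m³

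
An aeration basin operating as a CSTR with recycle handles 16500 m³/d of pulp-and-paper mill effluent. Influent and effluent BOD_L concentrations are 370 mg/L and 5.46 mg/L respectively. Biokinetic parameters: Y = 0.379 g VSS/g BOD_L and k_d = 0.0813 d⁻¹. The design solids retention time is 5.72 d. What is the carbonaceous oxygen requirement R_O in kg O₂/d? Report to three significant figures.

The observed yield is Y_obs = Y/(1 + k_d·θ_c) = 0.379 / (1 + 0.0813 × 5.72) = 0.379 / 1.465 = 0.2587 g VSS per g BOD_L removed.
ΔS = 370 − 5.46 = 364.5 mg/L, so the substrate removal rate is 16500 × 364.5/1000 = 6015 kg BOD_L/d.
Biomass synthesised: P_X = Y_obs × 6015 = 1556 kg VSS/d.
Carbonaceous O₂ demand = substrate oxidised − cell-mass equivalent = 6015 − 1.42 × 1556 = 3805 kg O₂/d.

R_O ≈ 3810 kg O₂/d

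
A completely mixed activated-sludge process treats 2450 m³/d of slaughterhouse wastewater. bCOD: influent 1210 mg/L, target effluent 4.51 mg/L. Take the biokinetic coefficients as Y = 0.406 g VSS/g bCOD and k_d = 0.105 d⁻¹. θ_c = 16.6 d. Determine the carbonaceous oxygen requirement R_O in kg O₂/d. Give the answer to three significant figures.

Y_obs = Y / (1 + k_d θ_c) = 0.406 / (1 + 0.105 × 16.6) = 0.406 / 2.743 = 0.1480.
Q·(S₀ − S) = 2450 × (1210 − 4.51) × 10⁻³ = 2953 kg/d removed.
Net sludge production P_X = 0.1480 × 2953 = 437.1 kg VSS/d.
R_O = Q·(S₀ − S) − 1.42·P_X = 2953 − 1.42 × 437.1 = 2333 kg O₂/d.

R_O ≈ 2330 kg O₂/d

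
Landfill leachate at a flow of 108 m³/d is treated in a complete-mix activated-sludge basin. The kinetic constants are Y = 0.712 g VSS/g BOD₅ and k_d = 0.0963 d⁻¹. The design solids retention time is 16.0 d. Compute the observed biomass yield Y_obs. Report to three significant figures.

Y_obs = Y / (1 + k_d θ_c) = 0.712 / (1 + 0.0963 × 16.0) = 0.712 / 2.541 = 0.2802.

Y_obs ≈ 0.280 g VSS/g BOD₅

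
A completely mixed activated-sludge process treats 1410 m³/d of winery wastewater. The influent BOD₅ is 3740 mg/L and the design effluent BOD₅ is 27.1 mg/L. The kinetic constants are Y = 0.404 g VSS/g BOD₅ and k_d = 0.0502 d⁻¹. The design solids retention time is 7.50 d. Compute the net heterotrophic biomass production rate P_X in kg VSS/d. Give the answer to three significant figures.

P_X ≈ 1540 kg VSS/d

Correct the yield for decay: Y_obs = Y/(1 + k_d θ_c) = 0.404 / (1 + 0.0502 × 7.50) = 0.404 / 1.377 = 0.2935.
Q·(S₀ − S) = 1410 × (3740 − 27.1) × 10⁻³ = 5235 kg/d removed.
P_X = Y_obs · Q(S₀ − S) = 0.2935 × 5235 = 1537 kg VSS/d.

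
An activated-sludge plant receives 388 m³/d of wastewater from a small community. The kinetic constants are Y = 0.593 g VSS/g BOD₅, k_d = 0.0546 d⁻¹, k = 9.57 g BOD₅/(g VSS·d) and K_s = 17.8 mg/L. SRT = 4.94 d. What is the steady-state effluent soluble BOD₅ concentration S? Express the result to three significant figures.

S ≈ 0.844 mg/L

From the Monod/SRT balance for a CMAS, S = K_s·(1+k_d θ_c)/[θ_c·(Y k − k_d) − 1] = 17.8 × (1 + 0.0546 × 4.94) / [4.94 × (0.593 × 9.57 − 0.0546) − 1] = 22.60 / 26.76 = 0.8444 mg/L.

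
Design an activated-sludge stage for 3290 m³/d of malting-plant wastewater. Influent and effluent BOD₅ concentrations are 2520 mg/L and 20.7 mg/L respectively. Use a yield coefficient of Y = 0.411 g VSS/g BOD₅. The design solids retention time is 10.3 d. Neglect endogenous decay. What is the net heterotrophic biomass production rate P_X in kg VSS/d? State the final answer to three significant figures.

P_X ≈ 3380 kg VSS/d

With endogenous decay neglected, the observed yield equals the true yield: Y_obs = Y = 0.411 g VSS/g BOD₅.
Mass of BOD₅ removed per day: Q(S₀ − S) = 3290 × 2499 g/m³ = 8223 kg/d.
Net biomass production P_X = Y_obs × Q·(S₀ − S) = 0.4110 × 8223 = 3380 kg VSS/d.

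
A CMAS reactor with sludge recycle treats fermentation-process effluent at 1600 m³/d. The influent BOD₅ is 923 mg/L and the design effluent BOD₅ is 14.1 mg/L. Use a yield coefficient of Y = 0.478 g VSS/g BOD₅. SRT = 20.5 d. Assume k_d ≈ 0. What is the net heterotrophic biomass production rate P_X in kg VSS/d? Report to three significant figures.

Since k_d ≈ 0, Y_obs = Y = 0.478 g VSS/g BOD₅.
Substrate removed = Q·(S₀ − S) = 1600 m³/d × (923 − 14.1) g/m³ = 1.45×10^6 g/d = 1454 kg/d.
So the net sludge growth is P_X = 0.4780 × 1454 = 695.1 kg VSS/d.

P_X ≈ 695 kg VSS/d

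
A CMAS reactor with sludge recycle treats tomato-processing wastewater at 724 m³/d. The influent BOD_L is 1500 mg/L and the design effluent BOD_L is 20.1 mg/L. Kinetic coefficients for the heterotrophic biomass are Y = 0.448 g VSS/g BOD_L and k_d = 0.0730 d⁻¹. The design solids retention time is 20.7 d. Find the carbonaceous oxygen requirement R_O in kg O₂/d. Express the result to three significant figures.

Correct the yield for decay: Y_obs = Y/(1 + k_d θ_c) = 0.448 / (1 + 0.0730 × 20.7) = 0.448 / 2.511 = 0.1784.
ΔS = 1500 − 20.1 = 1480 mg/L, so the substrate removal rate is 724 × 1480/1000 = 1071 kg BOD_L/d.
Biomass synthesised: P_X = Y_obs × 1071 = 191.2 kg VSS/d.
R_O = Q·(S₀ − S) − 1.42·P_X = 1071 − 1.42 × 191.2 = 800.0 kg O₂/d.

R_O ≈ 800 kg O₂/d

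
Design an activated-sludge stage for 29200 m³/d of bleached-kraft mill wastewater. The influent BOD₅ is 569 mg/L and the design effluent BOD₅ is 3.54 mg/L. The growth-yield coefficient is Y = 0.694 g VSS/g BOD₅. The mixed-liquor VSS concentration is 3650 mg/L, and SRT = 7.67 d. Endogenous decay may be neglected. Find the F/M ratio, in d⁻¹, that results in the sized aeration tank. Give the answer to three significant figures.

F/M ≈ 0.189 d⁻¹

With k_d = 0 the design equation reduces to V = Y Q (S₀−S) θ_c / X = 0.694 × 29200 × (569 − 3.54) × 7.67 / 3650 = 24079 m³.
Food-to-microorganism ratio F/M = Q S₀ / (V X) = 29200 × 569 / (24079 × 3650) = 0.1890 d⁻¹.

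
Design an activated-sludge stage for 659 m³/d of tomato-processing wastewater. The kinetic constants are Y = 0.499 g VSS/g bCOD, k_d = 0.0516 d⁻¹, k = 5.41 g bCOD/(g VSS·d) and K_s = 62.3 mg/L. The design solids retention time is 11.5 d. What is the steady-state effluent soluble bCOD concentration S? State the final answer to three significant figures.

Effluent substrate depends only on kinetics and SRT: S = K_s(1 + k_d θ_c) / [θ_c(Yk − k_d) − 1] = 62.3 × (1 + 0.0516 × 11.5) / [11.5 × (0.499 × 5.41 − 0.0516) − 1] = 99.27 / 29.45 = 3.371 mg/L.

S ≈ 3.37 mg/L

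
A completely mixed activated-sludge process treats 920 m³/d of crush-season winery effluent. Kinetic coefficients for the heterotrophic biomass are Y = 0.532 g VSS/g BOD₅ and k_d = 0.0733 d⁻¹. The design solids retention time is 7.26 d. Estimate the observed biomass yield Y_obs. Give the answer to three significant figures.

Y_obs ≈ 0.347 g VSS/g BOD₅

Correct the yield for decay: Y_obs = Y/(1 + k_d θ_c) = 0.532 / (1 + 0.0733 × 7.26) = 0.532 / 1.532 = 0.3472.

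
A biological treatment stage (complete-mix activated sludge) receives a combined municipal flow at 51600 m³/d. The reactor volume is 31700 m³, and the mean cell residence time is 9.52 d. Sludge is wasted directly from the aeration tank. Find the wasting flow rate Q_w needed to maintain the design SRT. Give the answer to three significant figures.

For wasting at MLVSS concentration, Q_w = V/θ_c = 31700/9.52 = 3330 m³/d.

Q_w ≈ 3330 m³/d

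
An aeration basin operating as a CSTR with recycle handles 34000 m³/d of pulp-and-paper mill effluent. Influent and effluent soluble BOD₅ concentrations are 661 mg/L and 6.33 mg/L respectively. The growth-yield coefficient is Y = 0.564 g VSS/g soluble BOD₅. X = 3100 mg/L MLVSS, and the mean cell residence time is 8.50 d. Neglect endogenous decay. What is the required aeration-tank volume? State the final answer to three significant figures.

Biomass mass balance (decay neglected): V·X = Y·Q·(S₀ − S)·θ_c, so V = 0.564 × 34000 × (661 − 6.33) × 8.50 / 3100 = 34422 m³.

V ≈ 34400 m³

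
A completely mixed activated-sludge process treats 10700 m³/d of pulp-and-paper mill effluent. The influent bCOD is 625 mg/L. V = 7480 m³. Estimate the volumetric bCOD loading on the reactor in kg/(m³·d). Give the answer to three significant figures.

L_v ≈ 0.894 kg bCOD/(m³·d)

Volumetric loading L_v = Q·S₀ / V = 10700 × 625 g/m³ / 7480 m³ = 894.1 g/(m³·d) = 0.8941 kg bCOD/(m³·d).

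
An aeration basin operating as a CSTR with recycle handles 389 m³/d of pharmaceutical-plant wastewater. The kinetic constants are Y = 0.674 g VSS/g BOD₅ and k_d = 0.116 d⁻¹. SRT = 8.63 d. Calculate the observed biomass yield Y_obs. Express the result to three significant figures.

Y_obs = Y / (1 + k_d θ_c) = 0.674 / (1 + 0.116 × 8.63) = 0.674 / 2.001 = 0.3368.

Y_obs ≈ 0.337 g VSS/g BOD₅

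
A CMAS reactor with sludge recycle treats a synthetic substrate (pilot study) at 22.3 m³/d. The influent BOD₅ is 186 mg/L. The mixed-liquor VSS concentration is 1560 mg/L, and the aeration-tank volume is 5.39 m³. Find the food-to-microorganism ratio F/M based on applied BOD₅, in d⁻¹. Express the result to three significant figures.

F/M = applied load / biomass = Q·S₀/(V·X) = 22.3 × 186 / (5.390 × 1560) = 0.4933 d⁻¹.

F/M ≈ 0.493 d⁻¹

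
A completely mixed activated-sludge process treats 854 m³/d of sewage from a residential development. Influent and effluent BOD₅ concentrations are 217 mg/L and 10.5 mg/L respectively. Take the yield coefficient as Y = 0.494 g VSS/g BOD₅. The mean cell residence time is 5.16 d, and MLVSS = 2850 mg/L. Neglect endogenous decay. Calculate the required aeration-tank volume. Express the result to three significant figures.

V ≈ 158 m³

V·X = Y·Q·ΔS·θ_c gives V = 0.494 × 854 × (217 − 10.5) × 5.16 / 2850 = 157.7 m³.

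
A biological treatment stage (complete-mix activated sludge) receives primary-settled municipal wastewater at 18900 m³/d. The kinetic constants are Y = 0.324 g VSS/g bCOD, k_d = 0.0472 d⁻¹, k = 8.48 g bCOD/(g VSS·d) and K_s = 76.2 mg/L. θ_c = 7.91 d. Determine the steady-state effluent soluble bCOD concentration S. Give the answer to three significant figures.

For a completely mixed reactor with recycle the Lawrence–McCarty relation gives S = K_s·(1 + k_d·θ_c) / [θ_c·(Y·k − k_d) − 1] = 76.2 × (1 + 0.0472 × 7.91) / [7.91 × (0.324 × 8.48 − 0.0472) − 1] = 104.6 / 20.36 = 5.140 mg/L.

S ≈ 5.14 mg/L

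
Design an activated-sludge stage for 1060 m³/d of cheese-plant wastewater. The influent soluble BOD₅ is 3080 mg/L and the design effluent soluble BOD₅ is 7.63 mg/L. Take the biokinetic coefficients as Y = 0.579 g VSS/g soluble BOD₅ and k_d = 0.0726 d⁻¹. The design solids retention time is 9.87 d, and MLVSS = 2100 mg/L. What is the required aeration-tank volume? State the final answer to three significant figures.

Rearranging the biomass balance for a CMAS with decay, V = Y·Q·ΔS·θ_c / [X·(1+k_d θ_c)] = 0.579 × 1060 × (3080 − 7.63) × 9.87 / [2100 × (1 + 0.0726 × 9.87)] = 1.86×10^7 / 3605 = 5163 m³.

V ≈ 5160 m³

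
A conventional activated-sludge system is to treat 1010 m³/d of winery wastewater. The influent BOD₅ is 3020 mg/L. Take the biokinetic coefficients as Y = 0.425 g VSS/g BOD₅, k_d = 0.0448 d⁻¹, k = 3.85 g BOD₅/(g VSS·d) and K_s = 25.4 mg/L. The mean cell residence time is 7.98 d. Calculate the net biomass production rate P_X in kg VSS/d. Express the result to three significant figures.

P_X ≈ 954 kg VSS/d

From the Monod/SRT balance for a CMAS, S = K_s·(1+k_d θ_c)/[θ_c·(Y k − k_d) − 1] = 25.4 × (1 + 0.0448 × 7.98) / [7.98 × (0.425 × 3.85 − 0.0448) − 1] = 34.48 / 11.70 = 2.947 mg/L.
Y_obs = Y / (1 + k_d θ_c) = 0.425 / (1 + 0.0448 × 7.98) = 0.425 / 1.358 = 0.3131.
Substrate removed = Q·(S₀ − S) = 1010 m³/d × (3020 − 2.95) g/m³ = 3.05×10^6 g/d = 3047 kg/d.
P_X = Y_obs · Q(S₀ − S) = 0.3131 × 3047 = 954.0 kg VSS/d.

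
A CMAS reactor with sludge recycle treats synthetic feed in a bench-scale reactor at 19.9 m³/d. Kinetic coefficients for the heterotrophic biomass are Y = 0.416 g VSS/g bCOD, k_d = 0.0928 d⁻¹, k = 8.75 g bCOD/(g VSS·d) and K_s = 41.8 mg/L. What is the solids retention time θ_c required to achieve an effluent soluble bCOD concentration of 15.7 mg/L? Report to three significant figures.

From 1/θ_c = Y·k·S/(K_s + S) − k_d: Y·k·S/(K_s+S) = 0.416 × 8.75 × 15.7 / (41.8 + 15.7) = 0.9939 d⁻¹.
Then 1/θ_c = μ − k_d = 0.9939 − 0.0928 = 0.9011 d⁻¹, giving θ_c = 1.110 d.

θ_c ≈ 1.11 d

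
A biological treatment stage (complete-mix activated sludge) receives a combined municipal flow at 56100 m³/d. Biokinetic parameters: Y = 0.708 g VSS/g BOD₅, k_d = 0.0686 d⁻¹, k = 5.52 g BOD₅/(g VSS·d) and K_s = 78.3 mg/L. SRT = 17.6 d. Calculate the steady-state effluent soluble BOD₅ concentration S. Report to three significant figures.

For a completely mixed reactor with recycle the Lawrence–McCarty relation gives S = K_s·(1 + k_d·θ_c) / [θ_c·(Y·k − k_d) − 1] = 78.3 × (1 + 0.0686 × 17.6) / [17.6 × (0.708 × 5.52 − 0.0686) − 1] = 172.8 / 66.58 = 2.596 mg/L.

S ≈ 2.60 mg/L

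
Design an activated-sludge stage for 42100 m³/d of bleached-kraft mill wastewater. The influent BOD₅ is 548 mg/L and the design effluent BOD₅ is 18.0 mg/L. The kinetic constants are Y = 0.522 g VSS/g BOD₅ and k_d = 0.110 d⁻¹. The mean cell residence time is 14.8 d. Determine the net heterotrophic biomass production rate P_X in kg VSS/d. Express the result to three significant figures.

Correct the yield for decay: Y_obs = Y/(1 + k_d θ_c) = 0.522 / (1 + 0.110 × 14.8) = 0.522 / 2.628 = 0.1986.
Q·(S₀ − S) = 42100 × (548 − 18.0) × 10⁻³ = 22313 kg/d removed.
Biomass produced: P_X = Y_obs·Q·ΔS = 0.1986 × 22313 ≈ 4432 kg VSS/d.

P_X ≈ 4430 kg VSS/d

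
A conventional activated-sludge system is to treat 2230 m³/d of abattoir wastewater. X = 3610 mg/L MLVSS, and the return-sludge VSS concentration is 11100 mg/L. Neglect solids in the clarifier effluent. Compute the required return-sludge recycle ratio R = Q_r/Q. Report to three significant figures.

R ≈ 0.482

Solids balance on the clarifier gives (1+R)X = R·X_r, so R = X/(X_r − X) = 3610 / (11100 − 3610) = 0.4820.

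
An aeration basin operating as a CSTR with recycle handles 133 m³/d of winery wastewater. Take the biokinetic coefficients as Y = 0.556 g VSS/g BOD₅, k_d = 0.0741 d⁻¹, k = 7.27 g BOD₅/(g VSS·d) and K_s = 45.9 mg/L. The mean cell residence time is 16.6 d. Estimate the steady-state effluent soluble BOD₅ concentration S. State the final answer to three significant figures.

S ≈ 1.58 mg/L

For a completely mixed reactor with recycle the Lawrence–McCarty relation gives S = K_s·(1 + k_d·θ_c) / [θ_c·(Y·k − k_d) − 1] = 45.9 × (1 + 0.0741 × 16.6) / [16.6 × (0.556 × 7.27 − 0.0741) − 1] = 102.4 / 64.87 = 1.578 mg/L.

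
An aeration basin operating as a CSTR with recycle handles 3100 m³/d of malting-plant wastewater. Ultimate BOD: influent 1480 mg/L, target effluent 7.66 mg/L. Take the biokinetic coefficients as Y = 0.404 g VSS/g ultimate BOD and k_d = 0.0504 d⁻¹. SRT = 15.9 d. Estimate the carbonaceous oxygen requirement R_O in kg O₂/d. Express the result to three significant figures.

Correct the yield for decay: Y_obs = Y/(1 + k_d θ_c) = 0.404 / (1 + 0.0504 × 15.9) = 0.404 / 1.801 = 0.2243.
Substrate removed = Q·(S₀ − S) = 3100 m³/d × (1480 − 7.66) g/m³ = 4.56×10^6 g/d = 4564 kg/d.
Net sludge production P_X = 0.2243 × 4564 = 1024 kg VSS/d.
R_O = Q·ΔS − 1.42 P_X = 4564 − 1454 = 3111 kg O₂/d.

R_O ≈ 3110 kg O₂/d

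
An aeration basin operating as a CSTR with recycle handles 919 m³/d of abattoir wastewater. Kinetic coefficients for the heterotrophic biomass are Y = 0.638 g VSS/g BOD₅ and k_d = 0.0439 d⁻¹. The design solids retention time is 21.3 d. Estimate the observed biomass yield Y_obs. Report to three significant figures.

Y_obs ≈ 0.330 g VSS/g BOD₅

The observed yield is Y_obs = Y/(1 + k_d·θ_c) = 0.638 / (1 + 0.0439 × 21.3) = 0.638 / 1.935 = 0.3297 g VSS per g BOD₅ removed.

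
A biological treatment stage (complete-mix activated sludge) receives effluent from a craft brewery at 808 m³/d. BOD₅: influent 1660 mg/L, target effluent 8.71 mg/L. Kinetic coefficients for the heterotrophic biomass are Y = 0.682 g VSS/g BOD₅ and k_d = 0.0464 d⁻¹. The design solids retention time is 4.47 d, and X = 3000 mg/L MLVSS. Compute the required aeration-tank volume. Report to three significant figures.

Steady-state biomass mass balance: V·X·(1 + k_d·θ_c) = Y·Q·(S₀ − S)·θ_c, so V = 0.682 × 808 × (1660 − 8.71) × 4.47 / [3000 × (1 + 0.0464 × 4.47)] = 4.07×10^6 / 3622 = 1123 m³.

V ≈ 1120 m³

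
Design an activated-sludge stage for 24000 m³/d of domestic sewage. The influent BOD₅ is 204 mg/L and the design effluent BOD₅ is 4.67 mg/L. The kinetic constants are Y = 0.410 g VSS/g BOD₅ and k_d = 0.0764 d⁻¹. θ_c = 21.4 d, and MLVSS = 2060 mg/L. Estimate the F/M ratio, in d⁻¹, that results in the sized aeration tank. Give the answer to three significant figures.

Steady-state biomass mass balance: V·X·(1 + k_d·θ_c) = Y·Q·(S₀ − S)·θ_c, so V = 0.410 × 24000 × (204 − 4.67) × 21.4 / [2060 × (1 + 0.0764 × 21.4)] = 4.2×10^7 / 5428 = 7733 m³.
Food-to-microorganism ratio F/M = Q S₀ / (V X) = 24000 × 204 / (7733 × 2060) = 0.3074 d⁻¹.

F/M ≈ 0.307 d⁻¹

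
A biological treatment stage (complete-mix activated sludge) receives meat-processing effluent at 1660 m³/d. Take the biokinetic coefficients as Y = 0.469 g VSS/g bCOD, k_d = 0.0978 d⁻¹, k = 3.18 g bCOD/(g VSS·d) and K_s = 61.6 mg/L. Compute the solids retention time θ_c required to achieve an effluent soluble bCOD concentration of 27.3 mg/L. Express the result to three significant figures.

From 1/θ_c = Y·k·S/(K_s + S) − k_d: Y·k·S/(K_s+S) = 0.469 × 3.18 × 27.3 / (61.6 + 27.3) = 0.4580 d⁻¹.
θ_c = 1/(μ − k_d) = 1/(0.4580 − 0.0978) = 1/0.3602 = 2.776 d.

θ_c ≈ 2.78 d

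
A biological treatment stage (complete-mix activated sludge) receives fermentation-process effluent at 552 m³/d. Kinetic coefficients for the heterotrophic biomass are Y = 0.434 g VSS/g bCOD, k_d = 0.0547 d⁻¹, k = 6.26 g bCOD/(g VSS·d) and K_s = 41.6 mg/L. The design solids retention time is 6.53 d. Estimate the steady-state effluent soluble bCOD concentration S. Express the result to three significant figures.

S ≈ 3.45 mg/L

From the Monod/SRT balance for a CMAS, S = K_s·(1+k_d θ_c)/[θ_c·(Y k − k_d) − 1] = 41.6 × (1 + 0.0547 × 6.53) / [6.53 × (0.434 × 6.26 − 0.0547) − 1] = 56.46 / 16.38 = 3.446 mg/L.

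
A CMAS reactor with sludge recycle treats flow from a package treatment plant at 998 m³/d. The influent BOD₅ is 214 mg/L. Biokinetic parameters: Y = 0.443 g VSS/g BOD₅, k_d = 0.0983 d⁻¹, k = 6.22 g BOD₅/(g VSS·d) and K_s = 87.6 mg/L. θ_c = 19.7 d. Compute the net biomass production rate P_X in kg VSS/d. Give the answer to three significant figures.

P_X ≈ 31.5 kg VSS/d

From the Monod/SRT balance for a CMAS, S = K_s·(1+k_d θ_c)/[θ_c·(Y k − k_d) − 1] = 87.6 × (1 + 0.0983 × 19.7) / [19.7 × (0.443 × 6.22 − 0.0983) − 1] = 257.2 / 51.35 = 5.010 mg/L.
Observed yield with endogenous decay: Y_obs = Y / (1 + k_d·θ_c) = 0.443 / (1 + 0.0983 × 19.7) = 0.443 / 2.937 = 0.1509 g VSS/g BOD₅.
ΔS = 214 − 5.01 = 209.0 mg/L, so the substrate removal rate is 998 × 209.0/1000 = 208.6 kg BOD₅/d.
P_X = Y_obs · Q(S₀ − S) = 0.1509 × 208.6 = 31.47 kg VSS/d.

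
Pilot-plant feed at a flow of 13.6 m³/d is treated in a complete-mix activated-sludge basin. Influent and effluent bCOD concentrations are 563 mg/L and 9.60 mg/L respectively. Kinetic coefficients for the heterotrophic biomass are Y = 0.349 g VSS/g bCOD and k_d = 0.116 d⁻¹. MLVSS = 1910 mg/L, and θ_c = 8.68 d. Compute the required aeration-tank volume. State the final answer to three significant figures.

Rearranging the biomass balance for a CMAS with decay, V = Y·Q·ΔS·θ_c / [X·(1+k_d θ_c)] = 0.349 × 13.6 × (563 − 9.60) × 8.68 / [1910 × (1 + 0.116 × 8.68)] = 2.28×10^4 / 3833 = 5.948 m³.

V ≈ 5.95 m³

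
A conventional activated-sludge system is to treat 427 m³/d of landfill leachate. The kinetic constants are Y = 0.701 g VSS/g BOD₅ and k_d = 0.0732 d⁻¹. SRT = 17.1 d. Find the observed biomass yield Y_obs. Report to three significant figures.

The observed yield is Y_obs = Y/(1 + k_d·θ_c) = 0.701 / (1 + 0.0732 × 17.1) = 0.701 / 2.252 = 0.3113 g VSS per g BOD₅ removed.

Y_obs ≈ 0.311 g VSS/g BOD₅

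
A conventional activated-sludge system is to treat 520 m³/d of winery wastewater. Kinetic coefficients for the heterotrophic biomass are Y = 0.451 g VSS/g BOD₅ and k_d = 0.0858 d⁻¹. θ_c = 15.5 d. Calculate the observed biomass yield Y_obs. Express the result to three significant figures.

Y_obs ≈ 0.194 g VSS/g BOD₅

Observed yield with endogenous decay: Y_obs = Y / (1 + k_d·θ_c) = 0.451 / (1 + 0.0858 × 15.5) = 0.451 / 2.330 = 0.1936 g VSS/g BOD₅.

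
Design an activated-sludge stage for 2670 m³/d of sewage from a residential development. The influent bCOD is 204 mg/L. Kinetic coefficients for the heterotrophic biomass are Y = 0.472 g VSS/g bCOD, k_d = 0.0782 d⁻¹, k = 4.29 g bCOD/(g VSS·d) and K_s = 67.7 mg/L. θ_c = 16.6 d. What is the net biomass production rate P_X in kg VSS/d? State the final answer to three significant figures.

From the Monod/SRT balance for a CMAS, S = K_s·(1+k_d θ_c)/[θ_c·(Y k − k_d) − 1] = 67.7 × (1 + 0.0782 × 16.6) / [16.6 × (0.472 × 4.29 − 0.0782) − 1] = 155.6 / 31.31 = 4.968 mg/L.
Observed yield with endogenous decay: Y_obs = Y / (1 + k_d·θ_c) = 0.472 / (1 + 0.0782 × 16.6) = 0.472 / 2.298 = 0.2054 g VSS/g bCOD.
Mass of bCOD removed per day: Q(S₀ − S) = 2670 × 199.0 g/m³ = 531.4 kg/d.
Net biomass production P_X = Y_obs × Q·(S₀ − S) = 0.2054 × 531.4 = 109.1 kg VSS/d.

P_X ≈ 109 kg VSS/d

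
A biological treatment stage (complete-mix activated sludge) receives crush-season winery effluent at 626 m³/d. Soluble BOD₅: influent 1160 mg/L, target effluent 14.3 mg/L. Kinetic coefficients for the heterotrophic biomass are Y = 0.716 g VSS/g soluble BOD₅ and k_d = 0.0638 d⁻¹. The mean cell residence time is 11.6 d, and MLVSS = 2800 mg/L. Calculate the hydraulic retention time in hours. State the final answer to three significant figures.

Rearranging the biomass balance for a CMAS with decay, V = Y·Q·ΔS·θ_c / [X·(1+k_d θ_c)] = 0.716 × 626 × (1160 − 14.3) × 11.6 / [2800 × (1 + 0.0638 × 11.6)] = 5.96×10^6 / 4872 = 1223 m³.
τ = V/Q = 1223/626 = 1.953 d, or 46.87 h.

τ ≈ 46.9 h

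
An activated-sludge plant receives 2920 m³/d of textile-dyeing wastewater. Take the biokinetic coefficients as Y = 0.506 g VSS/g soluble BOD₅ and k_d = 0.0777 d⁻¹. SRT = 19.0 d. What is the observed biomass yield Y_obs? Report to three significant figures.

Y_obs ≈ 0.204 g VSS/g soluble BOD₅

Correct the yield for decay: Y_obs = Y/(1 + k_d θ_c) = 0.506 / (1 + 0.0777 × 19.0) = 0.506 / 2.476 = 0.2043.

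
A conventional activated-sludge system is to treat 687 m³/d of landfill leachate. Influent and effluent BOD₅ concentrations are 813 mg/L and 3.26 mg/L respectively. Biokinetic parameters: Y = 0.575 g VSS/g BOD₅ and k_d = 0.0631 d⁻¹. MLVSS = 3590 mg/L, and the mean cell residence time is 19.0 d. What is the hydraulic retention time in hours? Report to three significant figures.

From the SRT design equation V = Y Q (S₀−S) θ_c / [X (1 + k_d θ_c)] = 0.575 × 687 × (813 − 3.26) × 19.0 / [3590 × (1 + 0.0631 × 19.0)] = 6.08×10^6 / 7894 = 769.9 m³.
Hydraulic retention time τ = V/Q = 769.9 / 687 = 1.121 d = 26.90 h.

τ ≈ 26.9 h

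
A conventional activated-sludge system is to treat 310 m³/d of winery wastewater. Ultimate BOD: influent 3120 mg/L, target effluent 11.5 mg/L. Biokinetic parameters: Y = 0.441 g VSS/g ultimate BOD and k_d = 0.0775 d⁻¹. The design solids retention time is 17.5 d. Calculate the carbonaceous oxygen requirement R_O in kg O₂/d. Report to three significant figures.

Correct the yield for decay: Y_obs = Y/(1 + k_d θ_c) = 0.441 / (1 + 0.0775 × 17.5) = 0.441 / 2.356 = 0.1872.
Substrate removed = Q·(S₀ − S) = 310 m³/d × (3120 − 11.5) g/m³ = 9.64×10^5 g/d = 963.6 kg/d.
Biomass synthesised: P_X = Y_obs × 963.6 = 180.4 kg VSS/d.
R_O = Q·ΔS − 1.42 P_X = 963.6 − 256.1 = 707.5 kg O₂/d.

R_O ≈ 708 kg O₂/d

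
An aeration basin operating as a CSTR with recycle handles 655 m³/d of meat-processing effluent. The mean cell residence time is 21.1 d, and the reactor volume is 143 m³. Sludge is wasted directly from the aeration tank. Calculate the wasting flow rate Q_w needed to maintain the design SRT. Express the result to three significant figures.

For wasting at MLVSS concentration, Q_w = V/θ_c = 143.0/21.1 = 6.777 m³/d.

Q_w ≈ 6.78 m³/d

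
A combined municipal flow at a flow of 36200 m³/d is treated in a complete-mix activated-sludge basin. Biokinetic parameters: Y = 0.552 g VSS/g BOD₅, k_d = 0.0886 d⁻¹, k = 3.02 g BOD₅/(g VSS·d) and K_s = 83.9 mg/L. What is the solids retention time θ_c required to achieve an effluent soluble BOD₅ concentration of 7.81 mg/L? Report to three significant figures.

θ_c ≈ 18.7 d

From 1/θ_c = Y·k·S/(K_s + S) − k_d: Y·k·S/(K_s+S) = 0.552 × 3.02 × 7.81 / (83.9 + 7.81) = 0.1420 d⁻¹.
θ_c = 1/(μ − k_d) = 1/(0.1420 − 0.0886) = 1/0.05336 = 18.74 d.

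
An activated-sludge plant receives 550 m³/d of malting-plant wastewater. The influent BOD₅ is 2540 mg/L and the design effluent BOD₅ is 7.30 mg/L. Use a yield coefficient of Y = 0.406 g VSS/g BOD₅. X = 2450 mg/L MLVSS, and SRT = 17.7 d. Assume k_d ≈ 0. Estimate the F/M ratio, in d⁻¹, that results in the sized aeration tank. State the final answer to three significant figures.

V·X = Y·Q·ΔS·θ_c gives V = 0.406 × 550 × (2540 − 7.30) × 17.7 / 2450 = 4086 m³.
F/M = Q·S₀ / (V·X) = 550 × 2540 / (4086 × 2450) = 0.1396 g BOD₅·(g VSS·d)⁻¹.

F/M ≈ 0.140 d⁻¹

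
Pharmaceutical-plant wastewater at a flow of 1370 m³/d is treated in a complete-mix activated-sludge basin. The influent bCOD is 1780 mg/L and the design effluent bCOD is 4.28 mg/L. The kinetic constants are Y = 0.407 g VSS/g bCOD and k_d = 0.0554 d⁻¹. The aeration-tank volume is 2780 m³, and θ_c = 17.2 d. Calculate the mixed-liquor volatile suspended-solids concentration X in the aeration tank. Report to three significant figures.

X ≈ 3140 mg/L

Solving the biomass balance for X: X = Y Q (S₀−S) θ_c / [V (1+k_d θ_c)] = 0.407 × 1370 × (1780 − 4.28) × 17.2 / [2780 × (1 + 0.0554 × 17.2)] = 3137 mg/L.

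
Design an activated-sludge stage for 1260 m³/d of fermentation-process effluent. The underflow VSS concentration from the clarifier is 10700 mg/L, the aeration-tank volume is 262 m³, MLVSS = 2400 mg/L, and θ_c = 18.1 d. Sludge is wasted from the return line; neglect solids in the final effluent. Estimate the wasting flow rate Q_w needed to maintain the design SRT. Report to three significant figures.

θ_c = V·X/(Q_w·X_r) when wasting from the recycle, so Q_w = V·X/(θ_c·X_r) = 262.0 × 2400 / (18.1 × 10700) = 3.247 m³/d.

Q_w ≈ 3.25 m³/d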